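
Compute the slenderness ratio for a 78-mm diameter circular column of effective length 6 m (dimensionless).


Radius of gyration r = d / 4 = 78 / 4 = 19.5 mm
L_eff = 6000.0 mm
Slenderness ratio = L / r = 6000.0 / 19.5 = 307.69 (dimensionless)

307.69 (dimensionless)


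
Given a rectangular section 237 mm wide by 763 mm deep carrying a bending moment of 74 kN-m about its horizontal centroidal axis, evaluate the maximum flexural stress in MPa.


I = b * h^3 / 12 = 237 * 763^3 / 12 = 8772850203.25 mm^4
y = h / 2 = 763 / 2 = 381.5 mm
M = 74 kN-m = 74000000.0 N-mm
sigma = M * y / I = 74000000.0 * 381.5 / 8772850203.25
= 3.22 MPa

3.22 MPa


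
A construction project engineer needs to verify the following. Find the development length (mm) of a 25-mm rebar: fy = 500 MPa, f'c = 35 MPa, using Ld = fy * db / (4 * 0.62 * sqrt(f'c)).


Ld = (fy * db) / (4 * 0.62 * sqrt(f'c))
= (500 * 25) / (4 * 0.62 * sqrt(35))
= 12500 / 14.6719
= 851.97 mm

851.97 mm


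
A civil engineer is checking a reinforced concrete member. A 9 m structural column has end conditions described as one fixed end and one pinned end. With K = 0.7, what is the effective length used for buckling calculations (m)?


L_eff = K * L
= 0.7 * 9
= 6.3 m

6.3 m


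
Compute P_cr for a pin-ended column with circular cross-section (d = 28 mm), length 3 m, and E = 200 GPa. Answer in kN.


I = pi * d^4 / 64 = 30171.86 mm^4
L = 3000.0 mm
P_cr = pi^2 * E * I / L^2
= 9.8696 * 200000.0 * 30171.86 / 3000.0^2
= 6617.43 N = 6.6174 kN

6.6174 kN


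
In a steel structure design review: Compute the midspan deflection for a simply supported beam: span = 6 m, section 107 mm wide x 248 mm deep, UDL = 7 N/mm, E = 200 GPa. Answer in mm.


I = 107 * 248^3 / 12 = 136005845.33 mm^4
L = 6000.0 mm, w = 7 N/mm, E = 200000.0 MPa
delta = 5 * w * L^4 / (384 * E * I)
= 5 * 7 * 6000.0^4 / (384 * 200000.0 * 136005845.33)
= 4.3426 mm

4.3426 mm


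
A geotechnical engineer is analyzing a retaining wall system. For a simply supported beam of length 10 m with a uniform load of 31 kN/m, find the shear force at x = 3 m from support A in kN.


R_A = w * L / 2 = 31 * 10 / 2 = 155.0 kN
V(x) = R_A - w * x = 155.0 - 31 * 3
= 62.0 kN

62.0 kN


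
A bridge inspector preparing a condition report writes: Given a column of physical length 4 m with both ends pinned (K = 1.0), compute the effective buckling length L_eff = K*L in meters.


L_eff = K * L
= 1.0 * 4
= 4.0 m

4.0 m


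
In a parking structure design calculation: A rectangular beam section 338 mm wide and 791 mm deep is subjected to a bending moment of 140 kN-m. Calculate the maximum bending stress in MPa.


I = b * h^3 / 12 = 338 * 791^3 / 12 = 13940068399.83 mm^4
y = h / 2 = 791 / 2 = 395.5 mm
M = 140 kN-m = 140000000.0 N-mm
sigma = M * y / I = 140000000.0 * 395.5 / 13940068399.83
= 3.97 MPa

3.97 MPa


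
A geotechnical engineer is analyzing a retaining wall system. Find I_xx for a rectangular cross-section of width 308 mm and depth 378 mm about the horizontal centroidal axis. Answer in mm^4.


I = b * h^3 / 12
= 308 * 378^3 / 12
= 308 * 54010152 / 12
= 1386260568.0 mm^4

1386260568.0 mm^4


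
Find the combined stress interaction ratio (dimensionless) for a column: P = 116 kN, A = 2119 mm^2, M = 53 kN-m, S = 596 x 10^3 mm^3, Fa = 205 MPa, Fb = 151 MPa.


f_a = P / A = 116000.0 / 2119 = 54.7428 MPa
f_b = M / S = 53000000.0 / 596000.0 = 88.9262 MPa
Ratio = f_a / Fa + f_b / Fb
= 54.7428 / 205 + 88.9262 / 151
= 0.856 (dimensionless)

0.856 (dimensionless)


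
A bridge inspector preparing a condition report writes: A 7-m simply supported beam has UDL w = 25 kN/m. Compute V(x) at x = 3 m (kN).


R_A = w * L / 2 = 25 * 7 / 2 = 87.5 kN
V(x) = R_A - w * x = 87.5 - 25 * 3
= 12.5 kN

12.5 kN


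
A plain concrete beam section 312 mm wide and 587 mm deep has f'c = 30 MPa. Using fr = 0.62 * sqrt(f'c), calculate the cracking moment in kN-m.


fr = 0.62 * sqrt(30) = 0.62 * 5.4772 = 3.3959 MPa
I = 312 * 587^3 / 12 = 5258812078.0 mm^4
y_t = 293.5 mm
M_cr = fr * I / y_t = 3.3959 * 5258812078.0 / 293.5 N-mm
= 60.846 kN-m

60.846 kN-m


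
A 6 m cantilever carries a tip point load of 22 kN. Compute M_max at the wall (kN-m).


For a cantilever with a point load at the free end:
M_max = P * L = 22 * 6 = 132 kN-m

132 kN-m


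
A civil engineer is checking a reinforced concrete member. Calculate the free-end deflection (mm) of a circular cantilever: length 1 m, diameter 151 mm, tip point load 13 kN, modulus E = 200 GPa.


I = pi * d^4 / 64 = pi * 151^4 / 64 = 25519824.76 mm^4
L = 1000.0 mm, P = 13000.0 N, E = 200000.0 MPa
delta = P * L^3 / (3 * E * I)
= 13000.0 * 1000.0^3 / (3 * 200000.0 * 25519824.76)
= 0.849 mm

0.849 mm


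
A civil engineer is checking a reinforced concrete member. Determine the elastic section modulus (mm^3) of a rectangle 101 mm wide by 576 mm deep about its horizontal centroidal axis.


S = b * h^2 / 6
= 101 * 576^2 / 6
= 101 * 331776 / 6
= 5584896.0 mm^3

5584896.0 mm^3


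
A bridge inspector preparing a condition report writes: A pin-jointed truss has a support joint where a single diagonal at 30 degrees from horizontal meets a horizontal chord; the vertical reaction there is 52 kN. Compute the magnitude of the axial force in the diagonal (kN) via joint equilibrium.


At the joint, only the diagonal has a vertical component, so vertical equilibrium gives:
F * sin(30) = 52
F = 52 / sin(30)
= 52 / 0.5
= 104.0 kN

104.0 kN


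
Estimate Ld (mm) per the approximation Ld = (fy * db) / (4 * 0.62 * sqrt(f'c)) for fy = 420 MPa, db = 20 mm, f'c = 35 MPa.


Ld = (fy * db) / (4 * 0.62 * sqrt(f'c))
= (420 * 20) / (4 * 0.62 * sqrt(35))
= 8400 / 14.6719
= 572.52 mm

572.52 mm


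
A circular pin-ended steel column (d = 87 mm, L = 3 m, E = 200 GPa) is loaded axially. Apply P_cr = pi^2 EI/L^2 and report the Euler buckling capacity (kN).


I = pi * d^4 / 64 = 2812204.57 mm^4
L = 3000.0 mm
P_cr = pi^2 * E * I / L^2
= 9.8696 * 200000.0 * 2812204.57 / 3000.0^2
= 616785.48 N = 616.7855 kN

616.7855 kN


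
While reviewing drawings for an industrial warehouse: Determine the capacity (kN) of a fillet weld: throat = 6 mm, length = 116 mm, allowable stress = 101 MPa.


Strength = throat * length * allowable stress
= 6 * 116 * 101 N
= 70296 N
= 70.3 kN

70.3 kN


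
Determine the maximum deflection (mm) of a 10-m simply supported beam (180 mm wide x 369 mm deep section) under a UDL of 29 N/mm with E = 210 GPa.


I = 180 * 369^3 / 12 = 753651135.0 mm^4
L = 10000.0 mm, w = 29 N/mm, E = 210000.0 MPa
delta = 5 * w * L^4 / (384 * E * I)
= 5 * 29 * 10000.0^4 / (384 * 210000.0 * 753651135.0)
= 23.8587 mm

23.8587 mm


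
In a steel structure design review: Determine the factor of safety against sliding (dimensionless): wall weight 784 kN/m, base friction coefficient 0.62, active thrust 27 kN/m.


Resisting force = mu * W = 0.62 * 784 = 486.08 kN/m
FOS = Resisting / Driving = 486.08 / 27
= 18.003 (dimensionless)

18.003 (dimensionless)


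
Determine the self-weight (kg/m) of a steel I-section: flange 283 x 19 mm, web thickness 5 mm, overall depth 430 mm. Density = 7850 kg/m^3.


A_flanges = 2 * 283 * 19 = 10754 mm^2
A_web = (430 - 2 * 19) * 5 = 1960 mm^2
A_total = 10754 + 1960 = 12714 mm^2 = 0.012714 m^2
Weight = rho * A = 7850 * 0.012714 = 99.8049 kg/m

99.8049 kg/m


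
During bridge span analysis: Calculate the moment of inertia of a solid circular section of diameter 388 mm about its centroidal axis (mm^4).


r = d / 2 = 388 / 2 = 194.0 mm
I = pi * r^4 / 4 = pi * 194.0^4 / 4
= 1112491755.27 mm^4

1112491755.27 mm^4


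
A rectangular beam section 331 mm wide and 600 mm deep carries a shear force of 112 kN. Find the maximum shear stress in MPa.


A = b * h = 331 * 600 = 198600 mm^2
V = 112 kN = 112000.0 N
tau_max = 1.5 * V / A = 1.5 * 112000.0 / 198600
= 0.8459 MPa

0.8459 MPa


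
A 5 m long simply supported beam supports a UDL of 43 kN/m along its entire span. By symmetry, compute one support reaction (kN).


Total load = w * L = 43 * 5 = 215 kN
By symmetry, each reaction R = total / 2 = 215 / 2 = 107.5 kN

107.5 kN


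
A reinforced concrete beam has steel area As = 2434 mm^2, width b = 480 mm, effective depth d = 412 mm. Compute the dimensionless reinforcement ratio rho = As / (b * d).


rho = As / (b * d)
= 2434 / (480 * 412)
= 2434 / 197760
= 0.012308 (dimensionless)

0.012308 (dimensionless)


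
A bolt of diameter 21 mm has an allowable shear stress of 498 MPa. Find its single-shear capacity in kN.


A = pi * d^2 / 4 = pi * 21^2 / 4 = 346.3606 mm^2
V = f_v * A / 1000 = 498 * 346.3606 / 1000
= 172.4876 kN

172.4876 kN


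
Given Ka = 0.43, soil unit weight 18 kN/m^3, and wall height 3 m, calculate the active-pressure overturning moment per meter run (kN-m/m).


Pa = 0.5 * Ka * gamma * H^2
= 0.5 * 0.43 * 18 * 3^2
= 34.83 kN/m
Arm = H / 3 = 3 / 3 = 1.0 m
Mo = Pa * arm = Pa * H / 3 = 34.83 * 3 / 3 = 34.83 kN-m/m

34.83 kN-m/m


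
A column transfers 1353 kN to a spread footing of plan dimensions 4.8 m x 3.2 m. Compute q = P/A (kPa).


A = 4.8 * 3.2 = 15.36 m^2
q = P / A = 1353 / 15.36
= 88.0859 kPa

88.0859 kPa


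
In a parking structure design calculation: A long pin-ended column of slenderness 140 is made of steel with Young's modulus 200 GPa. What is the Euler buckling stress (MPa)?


sigma_cr = pi^2 * E / lambda^2
= 9.8696 * 200000.0 / 140^2
= 9.8696 * 200000.0 / 19600
= 100.7102 MPa

100.7102 MPa


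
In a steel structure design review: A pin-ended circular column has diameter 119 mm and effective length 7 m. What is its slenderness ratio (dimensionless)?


Radius of gyration r = d / 4 = 119 / 4 = 29.75 mm
L_eff = 7000.0 mm
Slenderness ratio = L / r = 7000.0 / 29.75 = 235.29 (dimensionless)

235.29 (dimensionless)


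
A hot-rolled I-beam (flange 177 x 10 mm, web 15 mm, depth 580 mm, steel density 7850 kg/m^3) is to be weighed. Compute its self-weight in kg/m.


A_flanges = 2 * 177 * 10 = 3540 mm^2
A_web = (580 - 2 * 10) * 15 = 8400 mm^2
A_total = 3540 + 8400 = 11940 mm^2 = 0.011940 m^2
Weight = rho * A = 7850 * 0.011940 = 93.729 kg/m

93.729 kg/m


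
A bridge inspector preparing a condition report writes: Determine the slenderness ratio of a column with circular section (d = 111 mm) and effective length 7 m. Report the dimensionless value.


Radius of gyration r = d / 4 = 111 / 4 = 27.75 mm
L_eff = 7000.0 mm
Slenderness ratio = L / r = 7000.0 / 27.75 = 252.25 (dimensionless)

252.25 (dimensionless)


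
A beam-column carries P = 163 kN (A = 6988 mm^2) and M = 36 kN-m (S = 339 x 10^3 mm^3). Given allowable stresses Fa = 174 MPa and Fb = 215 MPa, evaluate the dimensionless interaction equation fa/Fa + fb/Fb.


f_a = P / A = 163000.0 / 6988 = 23.3257 MPa
f_b = M / S = 36000000.0 / 339000.0 = 106.1947 MPa
Ratio = f_a / Fa + f_b / Fb
= 23.3257 / 174 + 106.1947 / 215
= 0.628 (dimensionless)

0.628 (dimensionless)


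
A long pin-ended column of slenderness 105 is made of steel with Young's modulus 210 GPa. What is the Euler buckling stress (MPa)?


sigma_cr = pi^2 * E / lambda^2
= 9.8696 * 210000.0 / 105^2
= 9.8696 * 210000.0 / 11025
= 187.9925 MPa

187.9925 MPa


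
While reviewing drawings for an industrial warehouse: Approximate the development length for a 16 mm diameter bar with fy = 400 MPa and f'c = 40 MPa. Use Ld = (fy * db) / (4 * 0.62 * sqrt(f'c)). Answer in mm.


Ld = (fy * db) / (4 * 0.62 * sqrt(f'c))
= (400 * 16) / (4 * 0.62 * sqrt(40))
= 6400 / 15.6849
= 408.04 mm

408.04 mm


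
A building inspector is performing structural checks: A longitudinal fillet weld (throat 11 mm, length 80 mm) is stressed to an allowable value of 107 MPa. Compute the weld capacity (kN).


Strength = throat * length * allowable stress
= 11 * 80 * 107 N
= 94160 N
= 94.16 kN

94.16 kN


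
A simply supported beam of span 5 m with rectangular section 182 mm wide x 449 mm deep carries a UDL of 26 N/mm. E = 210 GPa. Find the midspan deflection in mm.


I = 182 * 449^3 / 12 = 1372869209.83 mm^4
L = 5000.0 mm, w = 26 N/mm, E = 210000.0 MPa
delta = 5 * w * L^4 / (384 * E * I)
= 5 * 26 * 5000.0^4 / (384 * 210000.0 * 1372869209.83)
= 0.7339 mm

0.7339 mm


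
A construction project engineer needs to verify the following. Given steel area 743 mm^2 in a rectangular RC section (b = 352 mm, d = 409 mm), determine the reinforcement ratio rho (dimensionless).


rho = As / (b * d)
= 743 / (352 * 409)
= 743 / 143968
= 0.005161 (dimensionless)

0.005161 (dimensionless)


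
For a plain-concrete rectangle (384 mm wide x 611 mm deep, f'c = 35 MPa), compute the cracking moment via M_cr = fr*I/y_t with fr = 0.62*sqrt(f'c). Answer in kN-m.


fr = 0.62 * sqrt(35) = 0.62 * 5.9161 = 3.668 MPa
I = 384 * 611^3 / 12 = 7299172192.0 mm^4
y_t = 305.5 mm
M_cr = fr * I / y_t = 3.668 * 7299172192.0 / 305.5 N-mm
= 87.6371 kN-m

87.6371 kN-m


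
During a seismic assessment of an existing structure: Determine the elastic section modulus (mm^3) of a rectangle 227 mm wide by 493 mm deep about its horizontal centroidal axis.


S = b * h^2 / 6
= 227 * 493^2 / 6
= 227 * 243049 / 6
= 9195353.83 mm^3

9195353.83 mm^3


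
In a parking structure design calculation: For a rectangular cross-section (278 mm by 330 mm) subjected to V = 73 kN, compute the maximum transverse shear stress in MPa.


A = b * h = 278 * 330 = 91740 mm^2
V = 73 kN = 73000.0 N
tau_max = 1.5 * V / A = 1.5 * 73000.0 / 91740
= 1.1936 MPa

1.1936 MPa


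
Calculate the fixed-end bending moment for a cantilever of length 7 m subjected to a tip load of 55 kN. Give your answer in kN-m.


For a cantilever with a point load at the free end:
M_max = P * L = 55 * 7 = 385 kN-m

385 kN-m


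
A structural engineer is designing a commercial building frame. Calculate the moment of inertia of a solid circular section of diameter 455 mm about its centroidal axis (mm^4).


r = d / 2 = 455 / 2 = 227.5 mm
I = pi * r^4 / 4 = pi * 227.5^4 / 4
= 2103853454.08 mm^4

2103853454.08 mm^4


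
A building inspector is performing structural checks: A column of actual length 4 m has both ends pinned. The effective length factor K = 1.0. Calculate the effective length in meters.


L_eff = K * L
= 1.0 * 4
= 4.0 m

4.0 m


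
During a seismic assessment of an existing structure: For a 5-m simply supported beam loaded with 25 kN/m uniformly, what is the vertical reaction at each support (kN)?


Total load = w * L = 25 * 5 = 125 kN
By symmetry, each reaction R = total / 2 = 125 / 2 = 62.5 kN

62.5 kN


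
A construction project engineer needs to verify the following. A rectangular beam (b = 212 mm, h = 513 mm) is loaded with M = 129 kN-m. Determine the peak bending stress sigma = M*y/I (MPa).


I = b * h^3 / 12 = 212 * 513^3 / 12 = 2385100647.0 mm^4
y = h / 2 = 513 / 2 = 256.5 mm
M = 129 kN-m = 129000000.0 N-mm
sigma = M * y / I = 129000000.0 * 256.5 / 2385100647.0
= 13.87 MPa

13.87 MPa


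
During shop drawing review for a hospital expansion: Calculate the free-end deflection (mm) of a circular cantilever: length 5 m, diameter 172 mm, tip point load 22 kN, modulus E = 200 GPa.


I = pi * d^4 / 64 = pi * 172^4 / 64 = 42961920.42 mm^4
L = 5000.0 mm, P = 22000.0 N, E = 200000.0 MPa
delta = P * L^3 / (3 * E * I)
= 22000.0 * 5000.0^3 / (3 * 200000.0 * 42961920.42)
= 106.6836 mm

106.6836 mm


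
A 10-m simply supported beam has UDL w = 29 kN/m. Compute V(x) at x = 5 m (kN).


R_A = w * L / 2 = 29 * 10 / 2 = 145.0 kN
V(x) = R_A - w * x = 145.0 - 29 * 5
= 0.0 kN

0.0 kN


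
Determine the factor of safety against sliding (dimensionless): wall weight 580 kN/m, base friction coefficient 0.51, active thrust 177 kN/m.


Resisting force = mu * W = 0.51 * 580 = 295.8 kN/m
FOS = Resisting / Driving = 295.8 / 177
= 1.6712 (dimensionless)

1.6712 (dimensionless)


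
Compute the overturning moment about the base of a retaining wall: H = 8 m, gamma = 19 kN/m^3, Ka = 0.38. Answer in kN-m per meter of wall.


Pa = 0.5 * Ka * gamma * H^2
= 0.5 * 0.38 * 19 * 8^2
= 231.04 kN/m
Arm = H / 3 = 8 / 3 = 2.6667 m
Mo = Pa * arm = Pa * H / 3 = 231.04 * 8 / 3 = 616.1067 kN-m/m

616.1067 kN-m/m


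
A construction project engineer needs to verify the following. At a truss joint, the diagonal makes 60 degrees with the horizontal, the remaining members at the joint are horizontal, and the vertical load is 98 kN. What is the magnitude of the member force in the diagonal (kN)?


At the joint, only the diagonal has a vertical component, so vertical equilibrium gives:
F * sin(60) = 98
F = 98 / sin(60)
= 98 / 0.866025
= 113.16 kN

113.16 kN


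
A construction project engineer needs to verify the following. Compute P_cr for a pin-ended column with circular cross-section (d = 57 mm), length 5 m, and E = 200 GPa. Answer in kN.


I = pi * d^4 / 64 = 518166.49 mm^4
L = 5000.0 mm
P_cr = pi^2 * E * I / L^2
= 9.8696 * 200000.0 * 518166.49 / 5000.0^2
= 40912.79 N = 40.9128 kN

40.9128 kN


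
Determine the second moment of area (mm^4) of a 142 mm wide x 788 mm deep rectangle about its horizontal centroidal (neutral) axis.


I = b * h^3 / 12
= 142 * 788^3 / 12
= 142 * 489303872 / 12
= 5790095818.67 mm^4

5790095818.67 mm^4


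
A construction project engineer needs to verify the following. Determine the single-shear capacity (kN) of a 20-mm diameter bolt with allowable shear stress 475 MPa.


A = pi * d^2 / 4 = pi * 20^2 / 4 = 314.1593 mm^2
V = f_v * A / 1000 = 475 * 314.1593 / 1000
= 149.2257 kN

149.2257 kN


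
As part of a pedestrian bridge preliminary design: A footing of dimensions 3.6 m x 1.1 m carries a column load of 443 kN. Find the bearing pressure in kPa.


A = 3.6 * 1.1 = 3.96 m^2
q = P / A = 443 / 3.96
= 111.8687 kPa

111.8687 kPa


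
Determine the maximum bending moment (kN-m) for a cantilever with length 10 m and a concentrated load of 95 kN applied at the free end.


For a cantilever with a point load at the free end:
M_max = P * L = 95 * 10 = 950 kN-m

950 kN-m


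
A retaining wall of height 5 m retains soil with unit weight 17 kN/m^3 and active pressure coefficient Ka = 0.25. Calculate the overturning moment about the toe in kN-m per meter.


Pa = 0.5 * Ka * gamma * H^2
= 0.5 * 0.25 * 17 * 5^2
= 53.125 kN/m
Arm = H / 3 = 5 / 3 = 1.6667 m
Mo = Pa * arm = Pa * H / 3 = 53.125 * 5 / 3 = 88.5417 kN-m/m

88.5417 kN-m/m


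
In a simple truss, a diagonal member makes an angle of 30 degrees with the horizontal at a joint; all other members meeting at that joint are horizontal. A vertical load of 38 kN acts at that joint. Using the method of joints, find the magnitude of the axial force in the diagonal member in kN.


At the joint, only the diagonal has a vertical component, so vertical equilibrium gives:
F * sin(30) = 38
F = 38 / sin(30)
= 38 / 0.5
= 76.0 kN

76.0 kN


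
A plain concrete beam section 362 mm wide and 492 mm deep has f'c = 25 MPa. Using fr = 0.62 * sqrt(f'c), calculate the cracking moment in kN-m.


fr = 0.62 * sqrt(25) = 0.62 * 5.0 = 3.1 MPa
I = 362 * 492^3 / 12 = 3592713888.0 mm^4
y_t = 246.0 mm
M_cr = fr * I / y_t = 3.1 * 3592713888.0 / 246.0 N-mm
= 45.274 kN-m

45.274 kN-m


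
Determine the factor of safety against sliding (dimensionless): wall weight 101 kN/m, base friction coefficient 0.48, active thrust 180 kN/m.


Resisting force = mu * W = 0.48 * 101 = 48.48 kN/m
FOS = Resisting / Driving = 48.48 / 180
= 0.2693 (dimensionless)

0.2693 (dimensionless)


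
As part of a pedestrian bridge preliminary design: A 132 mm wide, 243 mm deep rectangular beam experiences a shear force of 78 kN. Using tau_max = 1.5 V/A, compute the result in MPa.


A = b * h = 132 * 243 = 32076 mm^2
V = 78 kN = 78000.0 N
tau_max = 1.5 * V / A = 1.5 * 78000.0 / 32076
= 3.6476 MPa

3.6476 MPa


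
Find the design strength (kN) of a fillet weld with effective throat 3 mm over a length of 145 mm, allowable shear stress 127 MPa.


Strength = throat * length * allowable stress
= 3 * 145 * 127 N
= 55245 N
= 55.24 kN

55.24 kN


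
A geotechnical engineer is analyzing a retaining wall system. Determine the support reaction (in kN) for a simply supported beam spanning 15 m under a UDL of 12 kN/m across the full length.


Total load = w * L = 12 * 15 = 180 kN
By symmetry, each reaction R = total / 2 = 180 / 2 = 90.0 kN

90.0 kN


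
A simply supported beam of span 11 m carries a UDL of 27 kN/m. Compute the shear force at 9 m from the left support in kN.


R_A = w * L / 2 = 27 * 11 / 2 = 148.5 kN
V(x) = R_A - w * x = 148.5 - 27 * 9
= -94.5 kN

-94.5 kN


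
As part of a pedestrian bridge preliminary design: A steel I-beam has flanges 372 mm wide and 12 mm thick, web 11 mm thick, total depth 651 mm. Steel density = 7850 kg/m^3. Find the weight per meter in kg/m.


A_flanges = 2 * 372 * 12 = 8928 mm^2
A_web = (651 - 2 * 12) * 11 = 6897 mm^2
A_total = 8928 + 6897 = 15825 mm^2 = 0.015825 m^2
Weight = rho * A = 7850 * 0.015825 = 124.2262 kg/m

124.2262 kg/m


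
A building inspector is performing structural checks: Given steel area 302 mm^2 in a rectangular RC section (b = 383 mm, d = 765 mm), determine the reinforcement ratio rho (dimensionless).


rho = As / (b * d)
= 302 / (383 * 765)
= 302 / 292995
= 0.001031 (dimensionless)

0.001031 (dimensionless)


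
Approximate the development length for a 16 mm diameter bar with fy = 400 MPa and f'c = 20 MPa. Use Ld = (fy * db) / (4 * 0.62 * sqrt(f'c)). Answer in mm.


Ld = (fy * db) / (4 * 0.62 * sqrt(f'c))
= (400 * 16) / (4 * 0.62 * sqrt(20))
= 6400 / 11.0909
= 577.05 mm

577.05 mm


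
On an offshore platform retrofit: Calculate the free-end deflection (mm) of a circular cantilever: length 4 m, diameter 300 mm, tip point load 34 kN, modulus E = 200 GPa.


I = pi * d^4 / 64 = pi * 300^4 / 64 = 397607820.22 mm^4
L = 4000.0 mm, P = 34000.0 N, E = 200000.0 MPa
delta = P * L^3 / (3 * E * I)
= 34000.0 * 4000.0^3 / (3 * 200000.0 * 397607820.22)
= 9.1212 mm

9.1212 mm


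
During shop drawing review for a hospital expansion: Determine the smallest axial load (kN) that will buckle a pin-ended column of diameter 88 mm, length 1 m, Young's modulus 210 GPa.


I = pi * d^4 / 64 = 2943747.71 mm^4
L = 1000.0 mm
P_cr = pi^2 * E * I / L^2
= 9.8696 * 210000.0 * 2943747.71 / 1000.0^2
= 6101261.33 N = 6101.2613 kN

6101.2613 kN


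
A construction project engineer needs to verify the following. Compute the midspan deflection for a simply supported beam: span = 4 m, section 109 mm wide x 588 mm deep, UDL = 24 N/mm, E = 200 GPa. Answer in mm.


I = 109 * 588^3 / 12 = 1846618704.0 mm^4
L = 4000.0 mm, w = 24 N/mm, E = 200000.0 MPa
delta = 5 * w * L^4 / (384 * E * I)
= 5 * 24 * 4000.0^4 / (384 * 200000.0 * 1846618704.0)
= 0.2166 mm

0.2166 mm


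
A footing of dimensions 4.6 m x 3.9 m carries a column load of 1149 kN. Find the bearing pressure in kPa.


A = 4.6 * 3.9 = 17.94 m^2
q = P / A = 1149 / 17.94
= 64.0468 kPa

64.0468 kPa


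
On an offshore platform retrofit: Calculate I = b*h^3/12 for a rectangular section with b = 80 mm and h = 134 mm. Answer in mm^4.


I = b * h^3 / 12
= 80 * 134^3 / 12
= 80 * 2406104 / 12
= 16040693.33 mm^4

16040693.33 mm^4


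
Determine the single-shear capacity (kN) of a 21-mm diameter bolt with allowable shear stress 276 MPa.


A = pi * d^2 / 4 = pi * 21^2 / 4 = 346.3606 mm^2
V = f_v * A / 1000 = 276 * 346.3606 / 1000
= 95.5955 kN

95.5955 kN


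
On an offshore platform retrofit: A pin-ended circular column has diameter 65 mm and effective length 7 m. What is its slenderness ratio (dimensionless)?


Radius of gyration r = d / 4 = 65 / 4 = 16.25 mm
L_eff = 7000.0 mm
Slenderness ratio = L / r = 7000.0 / 16.25 = 430.77 (dimensionless)

430.77 (dimensionless)


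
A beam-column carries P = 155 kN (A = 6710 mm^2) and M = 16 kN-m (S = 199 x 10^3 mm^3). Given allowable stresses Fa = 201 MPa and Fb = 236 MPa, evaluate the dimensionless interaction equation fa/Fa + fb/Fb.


f_a = P / A = 155000.0 / 6710 = 23.0999 MPa
f_b = M / S = 16000000.0 / 199000.0 = 80.402 MPa
Ratio = f_a / Fa + f_b / Fb
= 23.0999 / 201 + 80.402 / 236
= 0.4556 (dimensionless)

0.4556 (dimensionless)


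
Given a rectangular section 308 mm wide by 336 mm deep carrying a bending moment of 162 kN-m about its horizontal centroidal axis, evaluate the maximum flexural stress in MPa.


I = b * h^3 / 12 = 308 * 336^3 / 12 = 973615104.0 mm^4
y = h / 2 = 336 / 2 = 168.0 mm
M = 162 kN-m = 162000000.0 N-mm
sigma = M * y / I = 162000000.0 * 168.0 / 973615104.0
= 27.95 MPa

27.95 MPa


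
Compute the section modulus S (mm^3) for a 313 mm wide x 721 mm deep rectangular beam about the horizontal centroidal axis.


S = b * h^2 / 6
= 313 * 721^2 / 6
= 313 * 519841 / 6
= 27118372.17 mm^3

27118372.17 mm^3


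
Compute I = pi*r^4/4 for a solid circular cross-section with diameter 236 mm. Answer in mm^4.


r = d / 2 = 236 / 2 = 118.0 mm
I = pi * r^4 / 4 = pi * 118.0^4 / 4
= 152271249.19 mm^4

152271249.19 mm^4


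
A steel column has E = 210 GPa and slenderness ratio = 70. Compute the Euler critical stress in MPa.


sigma_cr = pi^2 * E / lambda^2
= 9.8696 * 210000.0 / 70^2
= 9.8696 * 210000.0 / 4900
= 422.983 MPa

422.983 MPa


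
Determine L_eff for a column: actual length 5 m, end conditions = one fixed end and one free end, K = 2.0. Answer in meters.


L_eff = K * L
= 2.0 * 5
= 10.0 m

10.0 m


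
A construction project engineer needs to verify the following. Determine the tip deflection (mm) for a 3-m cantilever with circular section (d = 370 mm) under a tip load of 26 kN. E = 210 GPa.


I = pi * d^4 / 64 = pi * 370^4 / 64 = 919976629.57 mm^4
L = 3000.0 mm, P = 26000.0 N, E = 210000.0 MPa
delta = P * L^3 / (3 * E * I)
= 26000.0 * 3000.0^3 / (3 * 210000.0 * 919976629.57)
= 1.2112 mm

1.2112 mm


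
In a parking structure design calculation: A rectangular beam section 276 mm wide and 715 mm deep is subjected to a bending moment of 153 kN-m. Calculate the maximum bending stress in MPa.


I = b * h^3 / 12 = 276 * 715^3 / 12 = 8407095125.0 mm^4
y = h / 2 = 715 / 2 = 357.5 mm
M = 153 kN-m = 153000000.0 N-mm
sigma = M * y / I = 153000000.0 * 357.5 / 8407095125.0
= 6.51 MPa

6.51 MPa


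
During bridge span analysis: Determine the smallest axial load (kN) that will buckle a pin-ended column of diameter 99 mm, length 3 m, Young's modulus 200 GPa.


I = pi * d^4 / 64 = 4715314.64 mm^4
L = 3000.0 mm
P_cr = pi^2 * E * I / L^2
= 9.8696 * 200000.0 * 4715314.64 / 3000.0^2
= 1034184.22 N = 1034.1842 kN

1034.1842 kN


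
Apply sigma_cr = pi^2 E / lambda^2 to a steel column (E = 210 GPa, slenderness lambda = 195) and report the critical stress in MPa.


sigma_cr = pi^2 * E / lambda^2
= 9.8696 * 210000.0 / 195^2
= 9.8696 * 210000.0 / 38025
= 54.5067 MPa

54.5067 MPa


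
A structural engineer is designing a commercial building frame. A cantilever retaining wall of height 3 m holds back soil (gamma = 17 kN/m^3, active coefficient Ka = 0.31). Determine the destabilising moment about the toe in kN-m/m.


Pa = 0.5 * Ka * gamma * H^2
= 0.5 * 0.31 * 17 * 3^2
= 23.715 kN/m
Arm = H / 3 = 3 / 3 = 1.0 m
Mo = Pa * arm = Pa * H / 3 = 23.715 * 3 / 3 = 23.715 kN-m/m

23.715 kN-m/m


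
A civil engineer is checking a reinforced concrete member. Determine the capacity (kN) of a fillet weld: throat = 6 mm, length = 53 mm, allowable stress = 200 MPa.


Strength = throat * length * allowable stress
= 6 * 53 * 200 N
= 63600 N
= 63.6 kN

63.6 kN


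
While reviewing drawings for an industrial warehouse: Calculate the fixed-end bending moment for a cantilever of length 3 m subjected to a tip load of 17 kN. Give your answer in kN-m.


For a cantilever with a point load at the free end:
M_max = P * L = 17 * 3 = 51 kN-m

51 kN-m


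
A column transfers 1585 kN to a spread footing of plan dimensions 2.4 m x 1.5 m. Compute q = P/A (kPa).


A = 2.4 * 1.5 = 3.6 m^2
q = P / A = 1585 / 3.6
= 440.2778 kPa

440.2778 kPa


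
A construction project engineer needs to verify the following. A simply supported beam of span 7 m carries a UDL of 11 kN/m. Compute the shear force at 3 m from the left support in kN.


R_A = w * L / 2 = 11 * 7 / 2 = 38.5 kN
V(x) = R_A - w * x = 38.5 - 11 * 3
= 5.5 kN

5.5 kN


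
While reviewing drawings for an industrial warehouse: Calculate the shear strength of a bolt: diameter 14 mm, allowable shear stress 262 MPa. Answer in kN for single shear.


A = pi * d^2 / 4 = pi * 14^2 / 4 = 153.938 mm^2
V = f_v * A / 1000 = 262 * 153.938 / 1000
= 40.3318 kN

40.3318 kN


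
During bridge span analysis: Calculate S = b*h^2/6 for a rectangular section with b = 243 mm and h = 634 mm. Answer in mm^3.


S = b * h^2 / 6
= 243 * 634^2 / 6
= 243 * 401956 / 6
= 16279218.0 mm^3

16279218.0 mm^3


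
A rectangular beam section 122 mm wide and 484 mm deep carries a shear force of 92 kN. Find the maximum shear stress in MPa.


A = b * h = 122 * 484 = 59048 mm^2
V = 92 kN = 92000.0 N
tau_max = 1.5 * V / A = 1.5 * 92000.0 / 59048
= 2.3371 MPa

2.3371 MPa


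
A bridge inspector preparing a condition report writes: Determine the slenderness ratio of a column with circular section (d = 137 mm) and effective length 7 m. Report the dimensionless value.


Radius of gyration r = d / 4 = 137 / 4 = 34.25 mm
L_eff = 7000.0 mm
Slenderness ratio = L / r = 7000.0 / 34.25 = 204.38 (dimensionless)

204.38 (dimensionless)


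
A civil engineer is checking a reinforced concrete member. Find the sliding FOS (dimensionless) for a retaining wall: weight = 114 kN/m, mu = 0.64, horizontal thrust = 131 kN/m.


Resisting force = mu * W = 0.64 * 114 = 72.96 kN/m
FOS = Resisting / Driving = 72.96 / 131
= 0.5569 (dimensionless)

0.5569 (dimensionless)


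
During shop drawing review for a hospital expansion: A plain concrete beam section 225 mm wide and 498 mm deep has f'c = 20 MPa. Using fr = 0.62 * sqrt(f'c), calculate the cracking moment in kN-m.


fr = 0.62 * sqrt(20) = 0.62 * 4.4721 = 2.7727 MPa
I = 225 * 498^3 / 12 = 2315737350.0 mm^4
y_t = 249.0 mm
M_cr = fr * I / y_t = 2.7727 * 2315737350.0 / 249.0 N-mm
= 25.7868 kN-m

25.7868 kN-m


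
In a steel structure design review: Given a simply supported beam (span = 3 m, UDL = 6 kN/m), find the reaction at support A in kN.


Total load = w * L = 6 * 3 = 18 kN
By symmetry, each reaction R = total / 2 = 18 / 2 = 9.0 kN

9.0 kN


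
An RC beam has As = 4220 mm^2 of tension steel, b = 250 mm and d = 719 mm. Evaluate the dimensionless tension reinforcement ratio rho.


rho = As / (b * d)
= 4220 / (250 * 719)
= 4220 / 179750
= 0.023477 (dimensionless)

0.023477 (dimensionless)


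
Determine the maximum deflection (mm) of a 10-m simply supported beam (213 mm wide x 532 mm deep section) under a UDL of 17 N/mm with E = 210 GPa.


I = 213 * 532^3 / 12 = 2672595632.0 mm^4
L = 10000.0 mm, w = 17 N/mm, E = 210000.0 MPa
delta = 5 * w * L^4 / (384 * E * I)
= 5 * 17 * 10000.0^4 / (384 * 210000.0 * 2672595632.0)
= 3.944 mm

3.944 mm


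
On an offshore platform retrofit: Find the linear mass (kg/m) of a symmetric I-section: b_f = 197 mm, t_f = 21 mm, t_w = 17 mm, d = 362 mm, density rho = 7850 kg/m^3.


A_flanges = 2 * 197 * 21 = 8274 mm^2
A_web = (362 - 2 * 21) * 17 = 5440 mm^2
A_total = 8274 + 5440 = 13714 mm^2 = 0.013714 m^2
Weight = rho * A = 7850 * 0.013714 = 107.6549 kg/m

107.6549 kg/m


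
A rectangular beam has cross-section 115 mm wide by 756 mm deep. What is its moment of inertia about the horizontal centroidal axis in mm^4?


I = b * h^3 / 12
= 115 * 756^3 / 12
= 115 * 432081216 / 12
= 4140778320.0 mm^4

4140778320.0 mm^4


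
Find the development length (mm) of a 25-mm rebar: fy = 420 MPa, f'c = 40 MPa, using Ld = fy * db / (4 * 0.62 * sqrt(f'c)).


Ld = (fy * db) / (4 * 0.62 * sqrt(f'c))
= (420 * 25) / (4 * 0.62 * sqrt(40))
= 10500 / 15.6849
= 669.43 mm

669.43 mm


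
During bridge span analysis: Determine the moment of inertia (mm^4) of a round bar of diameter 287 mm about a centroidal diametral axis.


r = d / 2 = 287 / 2 = 143.5 mm
I = pi * r^4 / 4 = pi * 143.5^4 / 4
= 333040834.16 mm^4

333040834.16 mm^4


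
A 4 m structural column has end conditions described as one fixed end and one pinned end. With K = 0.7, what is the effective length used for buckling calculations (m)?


L_eff = K * L
= 0.7 * 4
= 2.8 m

2.8 m


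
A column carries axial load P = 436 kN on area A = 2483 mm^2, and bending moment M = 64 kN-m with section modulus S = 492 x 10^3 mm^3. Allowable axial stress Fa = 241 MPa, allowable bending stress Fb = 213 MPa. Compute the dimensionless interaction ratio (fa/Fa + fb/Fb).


f_a = P / A = 436000.0 / 2483 = 175.594 MPa
f_b = M / S = 64000000.0 / 492000.0 = 130.0813 MPa
Ratio = f_a / Fa + f_b / Fb
= 175.594 / 241 + 130.0813 / 213
= 1.3393 (dimensionless)

1.3393 (dimensionless)


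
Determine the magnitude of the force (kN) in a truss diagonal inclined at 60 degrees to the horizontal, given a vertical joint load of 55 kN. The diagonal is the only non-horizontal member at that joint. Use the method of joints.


At the joint, only the diagonal has a vertical component, so vertical equilibrium gives:
F * sin(60) = 55
F = 55 / sin(60)
= 55 / 0.866025
= 63.51 kN

63.51 kN


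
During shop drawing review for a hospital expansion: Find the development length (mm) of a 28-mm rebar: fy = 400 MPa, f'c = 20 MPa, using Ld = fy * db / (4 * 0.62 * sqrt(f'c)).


Ld = (fy * db) / (4 * 0.62 * sqrt(f'c))
= (400 * 28) / (4 * 0.62 * sqrt(20))
= 11200 / 11.0909
= 1009.84 mm

1009.84 mm


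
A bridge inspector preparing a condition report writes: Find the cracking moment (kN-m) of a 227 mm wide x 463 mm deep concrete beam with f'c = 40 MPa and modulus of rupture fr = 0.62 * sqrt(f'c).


fr = 0.62 * sqrt(40) = 0.62 * 6.3246 = 3.9212 MPa
I = 227 * 463^3 / 12 = 1877533022.42 mm^4
y_t = 231.5 mm
M_cr = fr * I / y_t = 3.9212 * 1877533022.42 / 231.5 N-mm
= 31.8023 kN-m

31.8023 kN-m


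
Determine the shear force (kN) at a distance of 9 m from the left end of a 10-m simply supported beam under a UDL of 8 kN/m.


R_A = w * L / 2 = 8 * 10 / 2 = 40.0 kN
V(x) = R_A - w * x = 40.0 - 8 * 9
= -32.0 kN

-32.0 kN


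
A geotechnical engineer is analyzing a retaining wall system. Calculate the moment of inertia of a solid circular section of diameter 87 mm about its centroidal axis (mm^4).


r = d / 2 = 87 / 2 = 43.5 mm
I = pi * r^4 / 4 = pi * 43.5^4 / 4
= 2812204.57 mm^4

2812204.57 mm^4


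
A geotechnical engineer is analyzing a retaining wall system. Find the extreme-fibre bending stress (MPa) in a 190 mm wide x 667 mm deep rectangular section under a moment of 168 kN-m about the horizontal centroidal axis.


I = b * h^3 / 12 = 190 * 667^3 / 12 = 4698398580.83 mm^4
y = h / 2 = 667 / 2 = 333.5 mm
M = 168 kN-m = 168000000.0 N-mm
sigma = M * y / I = 168000000.0 * 333.5 / 4698398580.83
= 11.92 MPa

11.92 MPa


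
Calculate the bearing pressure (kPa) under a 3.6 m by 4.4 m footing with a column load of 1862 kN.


A = 3.6 * 4.4 = 15.84 m^2
q = P / A = 1862 / 15.84
= 117.5505 kPa

117.5505 kPa


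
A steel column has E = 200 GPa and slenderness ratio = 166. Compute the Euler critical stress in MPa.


sigma_cr = pi^2 * E / lambda^2
= 9.8696 * 200000.0 / 166^2
= 9.8696 * 200000.0 / 27556
= 71.6331 MPa

71.6331 MPa


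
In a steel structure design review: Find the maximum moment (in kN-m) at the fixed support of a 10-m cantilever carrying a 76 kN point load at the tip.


For a cantilever with a point load at the free end:
M_max = P * L = 76 * 10 = 760 kN-m

760 kN-m


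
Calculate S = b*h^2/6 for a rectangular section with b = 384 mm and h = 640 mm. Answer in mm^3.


S = b * h^2 / 6
= 384 * 640^2 / 6
= 384 * 409600 / 6
= 26214400.0 mm^3

26214400.0 mm^3


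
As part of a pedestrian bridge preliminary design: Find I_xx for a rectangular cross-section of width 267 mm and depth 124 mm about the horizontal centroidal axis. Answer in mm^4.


I = b * h^3 / 12
= 267 * 124^3 / 12
= 267 * 1906624 / 12
= 42422384.0 mm^4

42422384.0 mm^4


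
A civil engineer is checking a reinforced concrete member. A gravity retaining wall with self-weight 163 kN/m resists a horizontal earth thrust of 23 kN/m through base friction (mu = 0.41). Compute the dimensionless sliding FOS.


Resisting force = mu * W = 0.41 * 163 = 66.83 kN/m
FOS = Resisting / Driving = 66.83 / 23
= 2.9057 (dimensionless)

2.9057 (dimensionless)


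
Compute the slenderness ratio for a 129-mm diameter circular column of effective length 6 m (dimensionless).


Radius of gyration r = d / 4 = 129 / 4 = 32.25 mm
L_eff = 6000.0 mm
Slenderness ratio = L / r = 6000.0 / 32.25 = 186.05 (dimensionless)

186.05 (dimensionless)


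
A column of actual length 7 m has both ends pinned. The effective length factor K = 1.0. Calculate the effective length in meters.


L_eff = K * L
= 1.0 * 7
= 7.0 m

7.0 m


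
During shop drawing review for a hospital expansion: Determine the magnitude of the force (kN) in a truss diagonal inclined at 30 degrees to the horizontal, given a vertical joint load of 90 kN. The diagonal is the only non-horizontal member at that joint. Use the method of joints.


At the joint, only the diagonal has a vertical component, so vertical equilibrium gives:
F * sin(30) = 90
F = 90 / sin(30)
= 90 / 0.5
= 180.0 kN

180.0 kN


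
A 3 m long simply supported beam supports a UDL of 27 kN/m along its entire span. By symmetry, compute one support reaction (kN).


Total load = w * L = 27 * 3 = 81 kN
By symmetry, each reaction R = total / 2 = 81 / 2 = 40.5 kN

40.5 kN


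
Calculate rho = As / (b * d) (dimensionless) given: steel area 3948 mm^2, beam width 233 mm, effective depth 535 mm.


rho = As / (b * d)
= 3948 / (233 * 535)
= 3948 / 124655
= 0.031671 (dimensionless)

0.031671 (dimensionless)


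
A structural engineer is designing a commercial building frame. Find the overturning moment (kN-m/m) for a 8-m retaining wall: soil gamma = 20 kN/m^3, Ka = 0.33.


Pa = 0.5 * Ka * gamma * H^2
= 0.5 * 0.33 * 20 * 8^2
= 211.2 kN/m
Arm = H / 3 = 8 / 3 = 2.6667 m
Mo = Pa * arm = Pa * H / 3 = 211.2 * 8 / 3 = 563.2 kN-m/m

563.2 kN-m/m


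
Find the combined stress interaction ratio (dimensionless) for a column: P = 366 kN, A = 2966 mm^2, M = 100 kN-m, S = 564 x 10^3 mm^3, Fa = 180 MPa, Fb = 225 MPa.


f_a = P / A = 366000.0 / 2966 = 123.3985 MPa
f_b = M / S = 100000000.0 / 564000.0 = 177.305 MPa
Ratio = f_a / Fa + f_b / Fb
= 123.3985 / 180 + 177.305 / 225
= 1.4736 (dimensionless)

1.4736 (dimensionless)


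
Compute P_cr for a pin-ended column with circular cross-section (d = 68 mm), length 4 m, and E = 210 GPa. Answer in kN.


I = pi * d^4 / 64 = 1049555.84 mm^4
L = 4000.0 mm
P_cr = pi^2 * E * I / L^2
= 9.8696 * 210000.0 * 1049555.84 / 4000.0^2
= 135957.95 N = 135.9579 kN

135.9579 kN


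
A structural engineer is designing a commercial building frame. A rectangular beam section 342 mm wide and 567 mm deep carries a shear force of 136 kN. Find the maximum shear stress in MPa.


A = b * h = 342 * 567 = 193914 mm^2
V = 136 kN = 136000.0 N
tau_max = 1.5 * V / A = 1.5 * 136000.0 / 193914
= 1.052 MPa

1.052 MPa


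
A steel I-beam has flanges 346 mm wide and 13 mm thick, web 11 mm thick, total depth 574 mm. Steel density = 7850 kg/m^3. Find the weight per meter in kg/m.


A_flanges = 2 * 346 * 13 = 8996 mm^2
A_web = (574 - 2 * 13) * 11 = 6028 mm^2
A_total = 8996 + 6028 = 15024 mm^2 = 0.015024 m^2
Weight = rho * A = 7850 * 0.015024 = 117.9384 kg/m

117.9384 kg/m


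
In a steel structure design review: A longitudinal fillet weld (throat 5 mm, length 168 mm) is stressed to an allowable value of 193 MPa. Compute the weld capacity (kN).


Strength = throat * length * allowable stress
= 5 * 168 * 193 N
= 162120 N
= 162.12 kN

162.12 kN


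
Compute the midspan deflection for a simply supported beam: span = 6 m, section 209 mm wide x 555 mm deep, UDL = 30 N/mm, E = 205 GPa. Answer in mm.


I = 209 * 555^3 / 12 = 2977446656.25 mm^4
L = 6000.0 mm, w = 30 N/mm, E = 205000.0 MPa
delta = 5 * w * L^4 / (384 * E * I)
= 5 * 30 * 6000.0^4 / (384 * 205000.0 * 2977446656.25)
= 0.8294 mm

0.8294 mm
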